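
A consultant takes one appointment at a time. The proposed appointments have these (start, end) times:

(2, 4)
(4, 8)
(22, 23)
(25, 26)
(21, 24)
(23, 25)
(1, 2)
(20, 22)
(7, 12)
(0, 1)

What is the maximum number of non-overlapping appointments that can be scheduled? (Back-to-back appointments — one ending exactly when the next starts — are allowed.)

By end time: (0,1), (1,2), (2,4), (4,8), (7,12), (20,22), (22,23), (21,24), (23,25), (25,26).
Pick (0,1); next start ≥ 1 → (1,2); next start ≥ 2 → (2,4); next start ≥ 4 → (4,8); next start ≥ 8 → (20,22); next start ≥ 22 → (22,23); next start ≥ 23 → (23,25); next start ≥ 25 → (25,26).
Selected 8 appointments.

8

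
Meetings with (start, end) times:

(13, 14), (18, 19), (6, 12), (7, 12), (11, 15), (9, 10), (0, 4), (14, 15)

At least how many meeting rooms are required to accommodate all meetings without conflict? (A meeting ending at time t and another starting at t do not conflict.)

3

starts: [0, 6, 7, 9, 11, 13, 14, 18]
ends:   [4, 10, 12, 12, 14, 15, 15, 19]
s0→1 e4→0 s6→1 s7→2 s9→3  — peak 3.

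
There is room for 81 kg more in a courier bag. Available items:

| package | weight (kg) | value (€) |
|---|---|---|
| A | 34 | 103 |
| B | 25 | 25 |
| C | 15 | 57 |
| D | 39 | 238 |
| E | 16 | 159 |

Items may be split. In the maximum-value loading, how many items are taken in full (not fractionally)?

Sort by value per unit weight and fill in that order.
Order: E (159/16=9.94) > D (238/39=6.10) > C (57/15=3.80) > A (103/34=3.03) > B (25/25=1.00)
Fill: take E (16 @ 159) → take D (39 @ 238) → take C (15 @ 57) → take 11/34 of A → 33.32; 81/81 used.
3 item(s) taken whole; one partial (take 11/34 of A).

3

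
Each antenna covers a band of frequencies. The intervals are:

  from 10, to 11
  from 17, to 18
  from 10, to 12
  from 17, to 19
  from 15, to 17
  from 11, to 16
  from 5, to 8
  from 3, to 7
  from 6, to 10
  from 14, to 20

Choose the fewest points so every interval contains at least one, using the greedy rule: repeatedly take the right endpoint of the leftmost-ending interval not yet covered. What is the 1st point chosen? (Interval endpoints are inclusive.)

Sorted: [3,7] [5,8] [6,10] [10,11] [10,12] [11,16] [15,17] [17,18] [17,19] [14,20]
{[3,7],[5,8],[6,10]} hit by 7; {[10,11],[10,12],[11,16]} hit by 11; {[15,17],[17,18],[17,19],[14,20]} hit by 17.
Points: 7, 11, 17 (3 total).

7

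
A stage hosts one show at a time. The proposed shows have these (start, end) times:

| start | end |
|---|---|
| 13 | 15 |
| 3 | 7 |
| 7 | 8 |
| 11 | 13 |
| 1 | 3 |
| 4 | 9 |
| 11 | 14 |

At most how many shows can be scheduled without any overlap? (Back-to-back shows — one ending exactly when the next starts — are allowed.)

By end time: (1,3), (3,7), (7,8), (4,9), (11,13), (11,14), (13,15).
Pick (1,3); next start ≥ 3 → (3,7); next start ≥ 7 → (7,8); next start ≥ 8 → (11,13); next start ≥ 13 → (13,15).
Selected 5 shows.

5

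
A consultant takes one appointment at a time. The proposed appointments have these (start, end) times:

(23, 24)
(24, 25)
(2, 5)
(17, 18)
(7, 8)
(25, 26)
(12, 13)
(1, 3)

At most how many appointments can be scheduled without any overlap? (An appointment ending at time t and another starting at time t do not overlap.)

By end time: (1,3), (2,5), (7,8), (12,13), (17,18), (23,24), (24,25), (25,26).
Pick (1,3); next start ≥ 3 → (7,8); next start ≥ 8 → (12,13); next start ≥ 13 → (17,18); next start ≥ 18 → (23,24); next start ≥ 24 → (24,25); next start ≥ 25 → (25,26).
Selected 7 appointments.

7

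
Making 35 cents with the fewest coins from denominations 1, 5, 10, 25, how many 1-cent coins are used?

Greedy: take as many of the largest coin as possible, then repeat with the remainder.
35 − 1×25→10 − 1×10→0
Count of 1: 0

0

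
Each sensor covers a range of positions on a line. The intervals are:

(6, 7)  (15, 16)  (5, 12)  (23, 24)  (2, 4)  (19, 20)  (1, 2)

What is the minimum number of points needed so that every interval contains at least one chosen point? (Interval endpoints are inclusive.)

By right end: [1,2]  [2,4]  [6,7]  [5,12]  [15,16]  [19,20]  [23,24]
[1,2] uncovered → point at 2; [6,7] uncovered → point at 7; [15,16] uncovered → point at 16; [19,20] uncovered → point at 20; [23,24] uncovered → point at 24.
Points: 2, 7, 16, 20, 24 (5 total).

5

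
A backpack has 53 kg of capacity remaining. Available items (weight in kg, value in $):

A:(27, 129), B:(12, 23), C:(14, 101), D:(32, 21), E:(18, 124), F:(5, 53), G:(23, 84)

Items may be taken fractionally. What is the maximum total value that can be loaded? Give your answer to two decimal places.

Ratios (sorted): F 10.60, C 7.21, E 6.89, A 4.78, G 3.65, B 1.92, D 0.66
take F (5 @ 53); take C (14 @ 101); take E (18 @ 124); take 16/27 of A → 76.44. Capacity used 53/53.
Total value = 354.44

354.44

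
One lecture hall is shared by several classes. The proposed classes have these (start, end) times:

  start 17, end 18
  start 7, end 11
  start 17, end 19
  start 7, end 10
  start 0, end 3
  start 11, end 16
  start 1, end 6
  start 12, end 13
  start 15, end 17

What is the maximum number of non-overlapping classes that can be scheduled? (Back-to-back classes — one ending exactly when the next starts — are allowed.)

5

Greedy by earliest finish: after sorting by end time, pick each interval compatible with the last pick.
By end time: (0,3), (1,6), (7,10), (7,11), (12,13), (11,16), (15,17), (17,18), (17,19).
Pick (0,3); next start ≥ 3 → (7,10); next start ≥ 10 → (12,13); next start ≥ 13 → (15,17); next start ≥ 17 → (17,18).
Selected 5 classes.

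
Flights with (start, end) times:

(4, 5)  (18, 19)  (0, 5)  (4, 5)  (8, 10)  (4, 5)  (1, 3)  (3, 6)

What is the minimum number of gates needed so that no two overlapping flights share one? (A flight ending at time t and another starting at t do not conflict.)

5

Count concurrent intervals with a sweep; the peak is the room count.
Events (time:±→running): 0:+→1 1:+→2 3:-→1 3:+→2 4:+→3 4:+→4 4:+→5 … peak 5.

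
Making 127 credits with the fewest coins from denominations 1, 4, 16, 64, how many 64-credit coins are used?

127 − 1×64→63 − 3×16→15 − 3×4→3 − 3×1→0
Count of 64: 1

1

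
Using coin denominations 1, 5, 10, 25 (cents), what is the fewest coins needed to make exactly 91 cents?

6

Use the largest denomination that fits, subtract, and repeat.
91 − 3×25→16 − 1×10→6 − 1×5→1 − 1×1→0
Total coins = 3 + 1 + 1 + 1 = 6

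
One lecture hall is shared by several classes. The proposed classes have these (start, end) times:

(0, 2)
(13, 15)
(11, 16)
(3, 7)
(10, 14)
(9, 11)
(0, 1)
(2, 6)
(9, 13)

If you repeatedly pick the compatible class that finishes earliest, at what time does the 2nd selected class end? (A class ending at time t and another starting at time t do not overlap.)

6

Order by finish time; keep every interval that doesn't clash with the previous kept one.
By end time: (0,1), (0,2), (2,6), (3,7), (9,11), (9,13), (10,14), (13,15), (11,16).
Pick (0,1); next start ≥ 1 → (2,6); next start ≥ 6 → (9,11); next start ≥ 11 → (13,15).
Selected: (0,1) (2,6) (9,11) (13,15)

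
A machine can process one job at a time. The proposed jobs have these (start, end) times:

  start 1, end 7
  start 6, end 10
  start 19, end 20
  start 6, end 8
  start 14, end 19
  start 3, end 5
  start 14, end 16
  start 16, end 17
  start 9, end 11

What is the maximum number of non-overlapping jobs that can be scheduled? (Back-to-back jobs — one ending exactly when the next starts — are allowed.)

Order by finish time; keep every interval that doesn't clash with the previous kept one.
Sorted by end: (3,5)  (1,7)  (6,8)  (6,10)  (9,11)  (14,16)  (16,17)  (14,19)  (19,20)
take (3,5); skip (1,7); take (6,8); take (9,11); take (14,16); take (16,17); take (19,20).
Selected 6 jobs.

6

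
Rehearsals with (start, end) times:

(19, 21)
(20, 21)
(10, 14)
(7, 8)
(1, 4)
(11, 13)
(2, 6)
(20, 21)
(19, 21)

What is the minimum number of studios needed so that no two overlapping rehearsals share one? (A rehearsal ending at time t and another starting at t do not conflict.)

Count concurrent intervals with a sweep; the peak is the room count.
Events (time:±→running): 1:+→1 2:+→2 4:-→1 6:-→0 7:+→1 8:-→0 10:+→1 11:+→2 13:-→1 14:-→0 19:+→1 19:+→2 20:+→3 20:+→4 … peak 4.

4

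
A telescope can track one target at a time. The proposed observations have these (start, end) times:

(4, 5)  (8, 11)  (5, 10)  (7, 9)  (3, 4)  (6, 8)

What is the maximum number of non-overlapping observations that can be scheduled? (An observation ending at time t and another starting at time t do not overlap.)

4

Greedy by earliest finish: after sorting by end time, pick each interval compatible with the last pick.
By end time: (3,4), (4,5), (6,8), (7,9), (5,10), (8,11).
Pick (3,4); next start ≥ 4 → (4,5); next start ≥ 5 → (6,8); next start ≥ 8 → (8,11).
Selected 4 observations.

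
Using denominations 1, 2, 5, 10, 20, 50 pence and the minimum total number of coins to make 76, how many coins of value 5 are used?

1

Greedy: take as many of the largest coin as possible, then repeat with the remainder.
76 = 1×50 + 1×20 + 1×5 + 1×1
Count of 5: 1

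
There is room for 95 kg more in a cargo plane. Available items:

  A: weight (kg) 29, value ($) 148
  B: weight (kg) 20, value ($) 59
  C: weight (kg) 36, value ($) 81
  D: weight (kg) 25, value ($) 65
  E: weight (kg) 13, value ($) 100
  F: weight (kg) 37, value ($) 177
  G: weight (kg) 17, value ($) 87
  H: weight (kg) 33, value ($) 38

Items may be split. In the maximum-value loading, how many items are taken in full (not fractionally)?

Order: E (100/13=7.69) > G (87/17=5.12) > A (148/29=5.10) > F (177/37=4.78) > B (59/20=2.95) > D (65/25=2.60) > C (81/36=2.25) > H (38/33=1.15)
Fill: take E (13 @ 100) → take G (17 @ 87) → take A (29 @ 148) → take 36/37 of F → 172.22; 95/95 used.
3 item(s) taken whole; one partial (take 36/37 of F).

3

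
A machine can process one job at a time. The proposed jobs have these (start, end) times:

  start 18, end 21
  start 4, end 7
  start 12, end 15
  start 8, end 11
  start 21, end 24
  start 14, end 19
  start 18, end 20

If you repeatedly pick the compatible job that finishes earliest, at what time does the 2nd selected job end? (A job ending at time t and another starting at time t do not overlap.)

11

Sort by end time and greedily take each interval whose start is ≥ the last chosen end.
By end time: (4,7), (8,11), (12,15), (14,19), (18,20), (18,21), (21,24).
Pick (4,7); next start ≥ 7 → (8,11); next start ≥ 11 → (12,15); next start ≥ 15 → (18,20); next start ≥ 20 → (21,24).
Selected: (4,7) (8,11) (12,15) (18,20) (21,24)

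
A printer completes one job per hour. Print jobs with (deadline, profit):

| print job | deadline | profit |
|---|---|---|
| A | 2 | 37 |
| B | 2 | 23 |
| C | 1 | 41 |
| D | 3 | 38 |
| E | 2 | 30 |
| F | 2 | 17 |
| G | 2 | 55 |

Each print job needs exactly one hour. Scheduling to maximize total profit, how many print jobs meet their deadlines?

3

Profit order: G=55 C=41 D=38 A=37 E=30 B=23 F=17
Assign: G→slot 2, C→slot 1, D→slot 3, A skipped, E skipped, B skipped, F skipped.
Slots: [1:C] [2:G] [3:D]
3 of 7 scheduled.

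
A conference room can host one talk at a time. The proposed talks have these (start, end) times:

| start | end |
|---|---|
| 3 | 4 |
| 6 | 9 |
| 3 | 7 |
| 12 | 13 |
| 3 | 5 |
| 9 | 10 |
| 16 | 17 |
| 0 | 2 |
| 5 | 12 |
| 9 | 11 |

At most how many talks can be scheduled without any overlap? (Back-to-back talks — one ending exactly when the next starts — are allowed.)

6

Greedy by earliest finish: after sorting by end time, pick each interval compatible with the last pick.
Sorted by end: (0,2)  (3,4)  (3,5)  (3,7)  (6,9)  (9,10)  (9,11)  (5,12)  (12,13)  (16,17)
take (0,2); take (3,4); skip (3,7); take (6,9); take (9,10); skip (9,11); take (12,13); take (16,17).
Selected 6 talks.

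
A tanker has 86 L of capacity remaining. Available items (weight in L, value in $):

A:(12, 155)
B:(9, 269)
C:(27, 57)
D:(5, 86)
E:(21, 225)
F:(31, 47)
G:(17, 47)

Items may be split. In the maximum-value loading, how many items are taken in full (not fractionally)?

Greedy by value/weight ratio, highest first.
Ratios (sorted): B 29.89, D 17.20, A 12.92, E 10.71, G 2.76, C 2.11, F 1.52
take B (9 @ 269); take D (5 @ 86); take A (12 @ 155); take E (21 @ 225); take G (17 @ 47); take 22/27 of C → 46.44. Capacity used 86/86.
5 item(s) taken whole; one partial (take 22/27 of C).

5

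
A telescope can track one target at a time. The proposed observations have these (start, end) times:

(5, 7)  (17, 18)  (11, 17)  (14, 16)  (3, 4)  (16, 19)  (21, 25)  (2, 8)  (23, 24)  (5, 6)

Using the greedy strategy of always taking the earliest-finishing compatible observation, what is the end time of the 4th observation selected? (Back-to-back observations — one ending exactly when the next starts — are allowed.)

Greedy by earliest finish: after sorting by end time, pick each interval compatible with the last pick.
By end time: (3,4), (5,6), (5,7), (2,8), (14,16), (11,17), (17,18), (16,19), (23,24), (21,25).
Pick (3,4); next start ≥ 4 → (5,6); next start ≥ 6 → (14,16); next start ≥ 16 → (17,18); next start ≥ 18 → (23,24).
Selected: (3,4) (5,6) (14,16) (17,18) (23,24)

18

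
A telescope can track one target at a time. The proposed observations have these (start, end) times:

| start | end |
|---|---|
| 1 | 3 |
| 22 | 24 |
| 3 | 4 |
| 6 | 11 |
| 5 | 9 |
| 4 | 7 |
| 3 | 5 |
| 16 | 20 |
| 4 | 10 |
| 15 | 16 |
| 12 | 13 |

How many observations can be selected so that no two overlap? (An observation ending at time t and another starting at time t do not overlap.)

7

Sort by end time and greedily take each interval whose start is ≥ the last chosen end.
By end time: (1,3), (3,4), (3,5), (4,7), (5,9), (4,10), (6,11), (12,13), (15,16), (16,20), (22,24).
Pick (1,3); next start ≥ 3 → (3,4); next start ≥ 4 → (4,7); next start ≥ 7 → (12,13); next start ≥ 13 → (15,16); next start ≥ 16 → (16,20); next start ≥ 20 → (22,24).
Selected 7 observations.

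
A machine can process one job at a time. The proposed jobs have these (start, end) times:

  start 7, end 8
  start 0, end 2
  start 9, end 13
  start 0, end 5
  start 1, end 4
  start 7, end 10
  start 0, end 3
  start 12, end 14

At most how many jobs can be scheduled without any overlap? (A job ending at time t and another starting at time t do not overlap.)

Sort by end time and greedily take each interval whose start is ≥ the last chosen end.
By end time: (0,2), (0,3), (1,4), (0,5), (7,8), (7,10), (9,13), (12,14).
Pick (0,2); next start ≥ 2 → (7,8); next start ≥ 8 → (9,13).
Selected 3 jobs.

3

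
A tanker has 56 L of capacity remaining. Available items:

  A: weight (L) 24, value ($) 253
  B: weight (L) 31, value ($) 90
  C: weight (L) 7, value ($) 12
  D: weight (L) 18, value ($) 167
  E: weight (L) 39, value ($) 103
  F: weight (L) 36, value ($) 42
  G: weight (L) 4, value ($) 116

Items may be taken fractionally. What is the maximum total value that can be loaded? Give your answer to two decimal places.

Sort by value per unit weight and fill in that order.
Order: G (116/4=29.00) > A (253/24=10.54) > D (167/18=9.28) > B (90/31=2.90) > E (103/39=2.64) > C (12/7=1.71) > F (42/36=1.17)
Fill: take G (4 @ 116) → take A (24 @ 253) → take D (18 @ 167) → take 10/31 of B → 29.03; 56/56 used.
Total value = 565.03

565.03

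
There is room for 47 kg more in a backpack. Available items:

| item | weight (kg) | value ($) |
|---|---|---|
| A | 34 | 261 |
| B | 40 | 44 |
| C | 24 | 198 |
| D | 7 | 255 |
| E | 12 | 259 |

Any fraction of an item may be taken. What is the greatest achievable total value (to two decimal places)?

Ratios (sorted): D 36.43, E 21.58, C 8.25, A 7.68, B 1.10
take D (7 @ 255); take E (12 @ 259); take C (24 @ 198); take 4/34 of A → 30.71. Capacity used 47/47.
Total value = 742.71

742.71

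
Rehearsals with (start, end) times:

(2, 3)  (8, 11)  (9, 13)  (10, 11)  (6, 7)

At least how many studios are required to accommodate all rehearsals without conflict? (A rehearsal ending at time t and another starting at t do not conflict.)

3

Count concurrent intervals with a sweep; the peak is the room count.
starts: [2, 6, 8, 9, 10]
ends:   [3, 7, 11, 11, 13]
s2→1 e3→0 s6→1 e7→0 s8→1 s9→2 s10→3  — peak 3.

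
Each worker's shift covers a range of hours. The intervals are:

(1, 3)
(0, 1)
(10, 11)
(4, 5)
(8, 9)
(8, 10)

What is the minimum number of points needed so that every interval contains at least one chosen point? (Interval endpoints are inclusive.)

4

Process intervals by earliest right end; each time one isn't hit yet, stab at its right endpoint.
Sorted: [0,1] [1,3] [4,5] [8,9] [8,10] [10,11]
{[0,1],[1,3]} hit by 1; {[4,5]} hit by 5; {[8,9],[8,10]} hit by 9; {[10,11]} hit by 11.
Points: 1, 5, 9, 11 (4 total).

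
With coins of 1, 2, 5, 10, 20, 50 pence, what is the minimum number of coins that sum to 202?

Use the largest denomination that fits, subtract, and repeat.
202 − 4×50→2 − 1×2→0
Total coins = 4 + 1 = 5

5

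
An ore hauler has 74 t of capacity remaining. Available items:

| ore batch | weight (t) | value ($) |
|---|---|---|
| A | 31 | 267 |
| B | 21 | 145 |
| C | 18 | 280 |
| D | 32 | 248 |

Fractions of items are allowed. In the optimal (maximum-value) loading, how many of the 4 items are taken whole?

2

Order: C (280/18=15.56) > A (267/31=8.61) > D (248/32=7.75) > B (145/21=6.90)
Fill: take C (18 @ 280) → take A (31 @ 267) → take 25/32 of D → 193.75; 74/74 used.
2 item(s) taken whole; one partial (take 25/32 of D).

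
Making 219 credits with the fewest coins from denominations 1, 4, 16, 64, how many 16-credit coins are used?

219 = 3×64 + 1×16 + 2×4 + 3×1
Count of 16: 1

1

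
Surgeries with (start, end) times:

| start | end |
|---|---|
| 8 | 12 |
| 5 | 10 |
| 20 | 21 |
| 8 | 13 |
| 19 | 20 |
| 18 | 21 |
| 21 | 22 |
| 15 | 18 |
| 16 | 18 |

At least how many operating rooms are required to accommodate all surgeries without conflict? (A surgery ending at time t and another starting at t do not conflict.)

The answer is the maximum number of intervals overlapping at any instant.
Events (time:±→running): 5:+→1 8:+→2 8:+→3 … peak 3.

3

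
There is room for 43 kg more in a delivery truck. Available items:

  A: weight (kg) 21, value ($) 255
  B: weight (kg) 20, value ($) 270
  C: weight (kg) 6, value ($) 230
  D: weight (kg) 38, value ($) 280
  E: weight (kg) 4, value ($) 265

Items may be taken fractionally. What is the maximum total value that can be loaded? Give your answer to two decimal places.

922.86

Greedy by value/weight ratio, highest first.
Ratios (sorted): E 66.25, C 38.33, B 13.50, A 12.14, D 7.37
take E (4 @ 265); take C (6 @ 230); take B (20 @ 270); take 13/21 of A → 157.86. Capacity used 43/43.
Total value = 922.86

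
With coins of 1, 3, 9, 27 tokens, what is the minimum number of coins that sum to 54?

Use the largest denomination that fits, subtract, and repeat.
54 = 2×27
Total coins = 2 = 2

2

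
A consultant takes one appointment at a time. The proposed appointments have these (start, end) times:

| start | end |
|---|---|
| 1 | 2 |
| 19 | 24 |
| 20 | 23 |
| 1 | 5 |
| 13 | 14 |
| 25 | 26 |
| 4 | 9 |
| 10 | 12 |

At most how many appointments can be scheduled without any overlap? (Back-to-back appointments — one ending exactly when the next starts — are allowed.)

6

Order by finish time; keep every interval that doesn't clash with the previous kept one.
Sorted by end: (1,2)  (1,5)  (4,9)  (10,12)  (13,14)  (20,23)  (19,24)  (25,26)
take (1,2); take (4,9); take (10,12); take (13,14); take (20,23); take (25,26).
Selected 6 appointments.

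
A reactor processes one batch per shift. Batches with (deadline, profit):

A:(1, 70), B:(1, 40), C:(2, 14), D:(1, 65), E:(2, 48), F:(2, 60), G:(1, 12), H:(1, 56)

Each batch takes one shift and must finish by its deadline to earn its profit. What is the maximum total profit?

Sort by profit descending; place each in the latest free slot ≤ its deadline.
By profit: A(d1,70), D(d1,65), F(d2,60), H(d1,56), E(d2,48), B(d1,40), C(d2,14), G(d1,12)
A→slot 1; D skipped; F→slot 2; H skipped; E skipped; B skipped; C skipped; G skipped.
Profit = 70 + 60 = 130

130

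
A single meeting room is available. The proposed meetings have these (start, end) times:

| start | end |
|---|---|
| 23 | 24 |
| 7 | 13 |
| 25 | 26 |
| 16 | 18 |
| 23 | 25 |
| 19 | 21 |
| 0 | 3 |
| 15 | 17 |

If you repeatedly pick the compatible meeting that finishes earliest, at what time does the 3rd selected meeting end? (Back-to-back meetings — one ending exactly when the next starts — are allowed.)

17

By end time: (0,3), (7,13), (15,17), (16,18), (19,21), (23,24), (23,25), (25,26).
Pick (0,3); next start ≥ 3 → (7,13); next start ≥ 13 → (15,17); next start ≥ 17 → (19,21); next start ≥ 21 → (23,24); next start ≥ 24 → (25,26).
Selected: (0,3) (7,13) (15,17) (19,21) (23,24) (25,26)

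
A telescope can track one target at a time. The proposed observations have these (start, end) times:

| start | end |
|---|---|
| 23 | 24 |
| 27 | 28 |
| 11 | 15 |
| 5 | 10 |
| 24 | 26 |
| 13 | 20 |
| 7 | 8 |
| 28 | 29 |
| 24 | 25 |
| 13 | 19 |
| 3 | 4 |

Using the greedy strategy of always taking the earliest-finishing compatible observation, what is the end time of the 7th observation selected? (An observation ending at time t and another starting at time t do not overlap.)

29

By end time: (3,4), (7,8), (5,10), (11,15), (13,19), (13,20), (23,24), (24,25), (24,26), (27,28), (28,29).
Pick (3,4); next start ≥ 4 → (7,8); next start ≥ 8 → (11,15); next start ≥ 15 → (23,24); next start ≥ 24 → (24,25); next start ≥ 25 → (27,28); next start ≥ 28 → (28,29).
Selected: (3,4) (7,8) (11,15) (23,24) (24,25) (27,28) (28,29)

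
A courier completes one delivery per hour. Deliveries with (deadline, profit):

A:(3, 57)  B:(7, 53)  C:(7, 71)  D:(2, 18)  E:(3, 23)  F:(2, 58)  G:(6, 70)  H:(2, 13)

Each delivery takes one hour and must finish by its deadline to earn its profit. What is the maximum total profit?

332

Profit order: C=71 G=70 F=58 A=57 B=53 E=23 D=18 H=13
Assign: C→slot 7, G→slot 6, F→slot 2, A→slot 3, B→slot 5, E→slot 1, D skipped, H skipped.
Slots: [1:E] [2:F] [3:A] [5:B] [6:G] [7:C]
Profit = 23 + 58 + 57 + 53 + 70 + 71 = 332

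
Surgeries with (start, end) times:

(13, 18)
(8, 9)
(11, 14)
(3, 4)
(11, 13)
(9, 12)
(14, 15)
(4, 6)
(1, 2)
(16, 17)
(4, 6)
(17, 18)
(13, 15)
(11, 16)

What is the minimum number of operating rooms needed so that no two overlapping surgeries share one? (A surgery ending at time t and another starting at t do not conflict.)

4

Events (time:±→running): 1:+→1 2:-→0 3:+→1 4:-→0 4:+→1 4:+→2 6:-→1 6:-→0 8:+→1 9:-→0 9:+→1 11:+→2 11:+→3 11:+→4 … peak 4.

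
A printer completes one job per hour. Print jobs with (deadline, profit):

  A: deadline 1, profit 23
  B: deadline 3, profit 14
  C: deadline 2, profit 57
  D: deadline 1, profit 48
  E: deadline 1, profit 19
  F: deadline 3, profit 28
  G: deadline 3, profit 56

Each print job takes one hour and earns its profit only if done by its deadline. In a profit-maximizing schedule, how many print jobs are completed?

Profit order: C=57 G=56 D=48 F=28 A=23 E=19 B=14
Assign: C→slot 2, G→slot 3, D→slot 1, F skipped, A skipped, E skipped, B skipped.
Slots: [1:D] [2:C] [3:G]
3 of 7 scheduled.

3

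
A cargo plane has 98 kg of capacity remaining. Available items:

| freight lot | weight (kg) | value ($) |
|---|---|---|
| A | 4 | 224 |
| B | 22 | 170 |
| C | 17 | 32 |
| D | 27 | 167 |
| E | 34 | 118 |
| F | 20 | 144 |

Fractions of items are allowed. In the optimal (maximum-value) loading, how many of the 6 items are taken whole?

4

Ratios (sorted): A 56.00, B 7.73, F 7.20, D 6.19, E 3.47, C 1.88
take A (4 @ 224); take B (22 @ 170); take F (20 @ 144); take D (27 @ 167); take 25/34 of E → 86.76. Capacity used 98/98.
4 item(s) taken whole; one partial (take 25/34 of E).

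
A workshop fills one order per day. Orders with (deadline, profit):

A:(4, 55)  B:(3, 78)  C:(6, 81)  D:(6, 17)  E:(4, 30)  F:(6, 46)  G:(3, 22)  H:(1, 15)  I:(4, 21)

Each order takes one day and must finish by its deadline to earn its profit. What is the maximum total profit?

312

Take jobs in profit order; each goes to the latest open slot no later than its deadline.
By profit: C(d6,81), B(d3,78), A(d4,55), F(d6,46), E(d4,30), G(d3,22), I(d4,21), D(d6,17), H(d1,15)
C→slot 6; B→slot 3; A→slot 4; F→slot 5; E→slot 2; G→slot 1; I skipped; D skipped; H skipped.
Profit = 22 + 30 + 78 + 55 + 46 + 81 = 312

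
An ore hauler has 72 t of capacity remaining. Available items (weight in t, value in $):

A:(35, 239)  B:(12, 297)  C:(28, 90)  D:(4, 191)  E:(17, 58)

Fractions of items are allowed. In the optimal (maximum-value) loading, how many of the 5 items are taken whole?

4

Sort by value per unit weight and fill in that order.
Order: D (191/4=47.75) > B (297/12=24.75) > A (239/35=6.83) > E (58/17=3.41) > C (90/28=3.21)
Fill: take D (4 @ 191) → take B (12 @ 297) → take A (35 @ 239) → take E (17 @ 58) → take 4/28 of C → 12.86; 72/72 used.
4 item(s) taken whole; one partial (take 4/28 of C).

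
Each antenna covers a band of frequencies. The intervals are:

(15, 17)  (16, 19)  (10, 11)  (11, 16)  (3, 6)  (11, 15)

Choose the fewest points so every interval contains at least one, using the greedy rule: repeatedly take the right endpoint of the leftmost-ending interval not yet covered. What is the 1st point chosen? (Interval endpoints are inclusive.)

Process intervals by earliest right end; each time one isn't hit yet, stab at its right endpoint.
By right end: [3,6]  [10,11]  [11,15]  [11,16]  [15,17]  [16,19]
[3,6] uncovered → point at 6; [10,11] uncovered → point at 11; [15,17] uncovered → point at 17.
Points: 6, 11, 17 (3 total).

6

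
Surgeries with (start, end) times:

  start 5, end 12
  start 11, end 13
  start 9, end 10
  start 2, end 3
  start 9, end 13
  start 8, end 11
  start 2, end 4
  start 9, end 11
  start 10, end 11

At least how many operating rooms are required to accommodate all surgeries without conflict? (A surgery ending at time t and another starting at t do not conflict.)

5

Count concurrent intervals with a sweep; the peak is the room count.
Events (time:±→running): 2:+→1 2:+→2 3:-→1 4:-→0 5:+→1 8:+→2 9:+→3 9:+→4 9:+→5 … peak 5.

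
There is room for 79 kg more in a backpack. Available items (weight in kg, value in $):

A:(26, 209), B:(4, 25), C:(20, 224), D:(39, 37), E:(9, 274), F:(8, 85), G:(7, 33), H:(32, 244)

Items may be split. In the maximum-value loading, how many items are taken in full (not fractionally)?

Greedy by value/weight ratio, highest first.
Order: E (274/9=30.44) > C (224/20=11.20) > F (85/8=10.62) > A (209/26=8.04) > H (244/32=7.62) > B (25/4=6.25) > G (33/7=4.71) > D (37/39=0.95)
Fill: take E (9 @ 274) → take C (20 @ 224) → take F (8 @ 85) → take A (26 @ 209) → take 16/32 of H → 122.00; 79/79 used.
4 item(s) taken whole; one partial (take 16/32 of H).

4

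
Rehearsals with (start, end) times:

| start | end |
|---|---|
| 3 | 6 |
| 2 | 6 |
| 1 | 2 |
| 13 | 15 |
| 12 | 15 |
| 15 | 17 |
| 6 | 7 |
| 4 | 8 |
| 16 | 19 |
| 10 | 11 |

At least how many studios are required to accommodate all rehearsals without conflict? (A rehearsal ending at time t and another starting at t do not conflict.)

Events (time:±→running): 1:+→1 2:-→0 2:+→1 3:+→2 4:+→3 … peak 3.

3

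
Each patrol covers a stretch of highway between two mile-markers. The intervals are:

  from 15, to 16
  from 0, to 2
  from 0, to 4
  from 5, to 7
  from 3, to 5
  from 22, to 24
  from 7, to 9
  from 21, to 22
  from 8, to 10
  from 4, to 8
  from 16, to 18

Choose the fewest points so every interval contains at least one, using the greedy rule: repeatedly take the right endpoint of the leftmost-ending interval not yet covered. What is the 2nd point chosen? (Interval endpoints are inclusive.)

5

Sort by right endpoint; whenever an interval is uncovered, place a point at its right end.
Sorted: [0,2] [0,4] [3,5] [5,7] [4,8] [7,9] [8,10] [15,16] [16,18] [21,22] [22,24]
{[0,2],[0,4]} hit by 2; {[3,5],[5,7],[4,8]} hit by 5; {[7,9],[8,10]} hit by 9; {[15,16],[16,18]} hit by 16; {[21,22],[22,24]} hit by 22.
Points: 2, 5, 9, 16, 22 (5 total).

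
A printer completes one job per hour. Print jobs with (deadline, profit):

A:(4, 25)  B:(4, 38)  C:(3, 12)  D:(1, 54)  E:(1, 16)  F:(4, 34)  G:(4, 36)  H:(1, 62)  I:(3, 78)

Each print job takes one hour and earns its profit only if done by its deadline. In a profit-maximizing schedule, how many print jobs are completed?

Sort by profit descending; place each in the latest free slot ≤ its deadline.
Profit order: I=78 H=62 D=54 B=38 G=36 F=34 A=25 E=16 C=12
Assign: I→slot 3, H→slot 1, D skipped, B→slot 4, G→slot 2, F skipped, A skipped, E skipped, C skipped.
Slots: [1:H] [2:G] [3:I] [4:B]
4 of 9 scheduled.

4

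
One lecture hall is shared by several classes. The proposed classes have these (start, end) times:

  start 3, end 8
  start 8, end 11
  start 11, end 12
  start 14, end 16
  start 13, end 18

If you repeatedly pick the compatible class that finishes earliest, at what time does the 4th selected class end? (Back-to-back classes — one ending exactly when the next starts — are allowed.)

Order by finish time; keep every interval that doesn't clash with the previous kept one.
By end time: (3,8), (8,11), (11,12), (14,16), (13,18).
Pick (3,8); next start ≥ 8 → (8,11); next start ≥ 11 → (11,12); next start ≥ 12 → (14,16).
Selected: (3,8) (8,11) (11,12) (14,16)

16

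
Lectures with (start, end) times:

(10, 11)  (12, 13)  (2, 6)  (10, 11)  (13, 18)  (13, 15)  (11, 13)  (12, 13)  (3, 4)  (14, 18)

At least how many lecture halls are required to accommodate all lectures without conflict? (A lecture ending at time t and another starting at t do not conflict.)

3

Events (time:±→running): 2:+→1 3:+→2 4:-→1 6:-→0 10:+→1 10:+→2 11:-→1 11:-→0 11:+→1 12:+→2 12:+→3 … peak 3.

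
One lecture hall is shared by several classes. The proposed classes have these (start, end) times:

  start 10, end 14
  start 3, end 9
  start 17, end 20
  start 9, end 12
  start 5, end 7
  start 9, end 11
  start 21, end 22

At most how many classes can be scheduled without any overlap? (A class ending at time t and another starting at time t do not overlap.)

By end time: (5,7), (3,9), (9,11), (9,12), (10,14), (17,20), (21,22).
Pick (5,7); next start ≥ 7 → (9,11); next start ≥ 11 → (17,20); next start ≥ 20 → (21,22).
Selected 4 classes.

4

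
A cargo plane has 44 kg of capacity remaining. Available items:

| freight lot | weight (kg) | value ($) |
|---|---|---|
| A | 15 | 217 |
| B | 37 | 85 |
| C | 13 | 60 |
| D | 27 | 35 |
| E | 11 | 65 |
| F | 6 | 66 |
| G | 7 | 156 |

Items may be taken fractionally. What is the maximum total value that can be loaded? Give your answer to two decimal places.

Sort by value per unit weight and fill in that order.
Order: G (156/7=22.29) > A (217/15=14.47) > F (66/6=11.00) > E (65/11=5.91) > C (60/13=4.62) > B (85/37=2.30) > D (35/27=1.30)
Fill: take G (7 @ 156) → take A (15 @ 217) → take F (6 @ 66) → take E (11 @ 65) → take 5/13 of C → 23.08; 44/44 used.
Total value = 527.08

527.08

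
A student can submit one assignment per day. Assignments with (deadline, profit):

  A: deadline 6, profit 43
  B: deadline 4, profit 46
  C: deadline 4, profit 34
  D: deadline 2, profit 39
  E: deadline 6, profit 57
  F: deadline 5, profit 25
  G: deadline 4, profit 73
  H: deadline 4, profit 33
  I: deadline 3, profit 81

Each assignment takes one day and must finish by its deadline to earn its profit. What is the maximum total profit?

339

Profit order: I=81 G=73 E=57 B=46 A=43 D=39 C=34 H=33 F=25
Assign: I→slot 3, G→slot 4, E→slot 6, B→slot 2, A→slot 5, D→slot 1, C skipped, H skipped, F skipped.
Slots: [1:D] [2:B] [3:I] [4:G] [5:A] [6:E]
Profit = 39 + 46 + 81 + 73 + 43 + 57 = 339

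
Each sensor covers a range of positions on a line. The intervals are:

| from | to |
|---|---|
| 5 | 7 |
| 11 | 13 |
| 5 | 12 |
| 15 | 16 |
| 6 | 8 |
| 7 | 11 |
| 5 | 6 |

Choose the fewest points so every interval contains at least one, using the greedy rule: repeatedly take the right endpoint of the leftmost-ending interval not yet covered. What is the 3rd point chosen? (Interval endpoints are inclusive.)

Process intervals by earliest right end; each time one isn't hit yet, stab at its right endpoint.
By right end: [5,6]  [5,7]  [6,8]  [7,11]  [5,12]  [11,13]  [15,16]
[5,6] uncovered → point at 6; [7,11] uncovered → point at 11; [15,16] uncovered → point at 16.
Points: 6, 11, 16 (3 total).

16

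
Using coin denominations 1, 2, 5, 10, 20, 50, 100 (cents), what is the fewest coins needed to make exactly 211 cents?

211 = 2×100 + 1×10 + 1×1
Total coins = 2 + 1 + 1 = 4

4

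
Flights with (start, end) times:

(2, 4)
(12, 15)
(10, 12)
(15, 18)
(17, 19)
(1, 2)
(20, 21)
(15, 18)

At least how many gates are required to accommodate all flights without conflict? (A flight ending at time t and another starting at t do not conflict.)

3

Events (time:±→running): 1:+→1 2:-→0 2:+→1 4:-→0 10:+→1 12:-→0 12:+→1 15:-→0 15:+→1 15:+→2 17:+→3 … peak 3.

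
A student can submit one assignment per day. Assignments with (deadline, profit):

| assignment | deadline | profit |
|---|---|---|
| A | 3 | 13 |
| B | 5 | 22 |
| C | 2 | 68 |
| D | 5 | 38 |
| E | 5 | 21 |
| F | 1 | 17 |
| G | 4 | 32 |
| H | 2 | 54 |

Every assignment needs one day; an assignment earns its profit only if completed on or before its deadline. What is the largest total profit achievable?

214

Sort by profit descending; place each in the latest free slot ≤ its deadline.
Profit order: C=68 H=54 D=38 G=32 B=22 E=21 F=17 A=13
Assign: C→slot 2, H→slot 1, D→slot 5, G→slot 4, B→slot 3, E skipped, F skipped, A skipped.
Slots: [1:H] [2:C] [3:B] [4:G] [5:D]
Profit = 54 + 68 + 22 + 32 + 38 = 214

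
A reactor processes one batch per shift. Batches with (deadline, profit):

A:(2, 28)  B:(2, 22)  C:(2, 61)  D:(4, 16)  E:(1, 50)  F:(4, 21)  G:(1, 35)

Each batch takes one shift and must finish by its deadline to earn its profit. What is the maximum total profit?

148

By profit: C(d2,61), E(d1,50), G(d1,35), A(d2,28), B(d2,22), F(d4,21), D(d4,16)
C→slot 2; E→slot 1; G skipped; A skipped; B skipped; F→slot 4; D→slot 3.
Profit = 50 + 61 + 16 + 21 = 148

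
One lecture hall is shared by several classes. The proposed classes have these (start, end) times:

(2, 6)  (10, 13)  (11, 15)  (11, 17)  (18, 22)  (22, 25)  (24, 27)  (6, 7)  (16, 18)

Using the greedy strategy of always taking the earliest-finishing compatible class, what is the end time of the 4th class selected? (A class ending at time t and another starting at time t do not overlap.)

18

Greedy by earliest finish: after sorting by end time, pick each interval compatible with the last pick.
By end time: (2,6), (6,7), (10,13), (11,15), (11,17), (16,18), (18,22), (22,25), (24,27).
Pick (2,6); next start ≥ 6 → (6,7); next start ≥ 7 → (10,13); next start ≥ 13 → (16,18); next start ≥ 18 → (18,22); next start ≥ 22 → (22,25).
Selected: (2,6) (6,7) (10,13) (16,18) (18,22) (22,25)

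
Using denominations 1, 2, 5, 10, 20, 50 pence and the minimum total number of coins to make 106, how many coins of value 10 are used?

Use the largest denomination that fits, subtract, and repeat.
106 = 2×50 + 1×5 + 1×1
Count of 10: 0

0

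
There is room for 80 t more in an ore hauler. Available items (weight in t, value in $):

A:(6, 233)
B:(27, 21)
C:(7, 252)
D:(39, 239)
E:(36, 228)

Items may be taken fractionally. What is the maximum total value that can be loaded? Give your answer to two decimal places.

902.97

Greedy by value/weight ratio, highest first.
Ratios (sorted): A 38.83, C 36.00, E 6.33, D 6.13, B 0.78
take A (6 @ 233); take C (7 @ 252); take E (36 @ 228); take 31/39 of D → 189.97. Capacity used 80/80.
Total value = 902.97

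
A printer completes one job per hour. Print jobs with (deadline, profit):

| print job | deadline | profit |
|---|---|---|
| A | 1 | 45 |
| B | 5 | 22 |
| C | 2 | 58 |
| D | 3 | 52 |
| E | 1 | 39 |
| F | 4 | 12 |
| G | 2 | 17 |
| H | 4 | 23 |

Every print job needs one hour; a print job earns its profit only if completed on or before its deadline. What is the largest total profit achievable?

Sort by profit descending; place each in the latest free slot ≤ its deadline.
Profit order: C=58 D=52 A=45 E=39 H=23 B=22 G=17 F=12
Assign: C→slot 2, D→slot 3, A→slot 1, E skipped, H→slot 4, B→slot 5, G skipped, F skipped.
Slots: [1:A] [2:C] [3:D] [4:H] [5:B]
Profit = 45 + 58 + 52 + 23 + 22 = 200

200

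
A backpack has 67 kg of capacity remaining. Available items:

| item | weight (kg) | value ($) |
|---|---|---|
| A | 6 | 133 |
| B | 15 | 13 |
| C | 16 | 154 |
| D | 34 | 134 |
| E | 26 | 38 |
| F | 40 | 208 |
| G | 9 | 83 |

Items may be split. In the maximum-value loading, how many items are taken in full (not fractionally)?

3

Ratios (sorted): A 22.17, C 9.62, G 9.22, F 5.20, D 3.94, E 1.46, B 0.87
take A (6 @ 133); take C (16 @ 154); take G (9 @ 83); take 36/40 of F → 187.20. Capacity used 67/67.
3 item(s) taken whole; one partial (take 36/40 of F).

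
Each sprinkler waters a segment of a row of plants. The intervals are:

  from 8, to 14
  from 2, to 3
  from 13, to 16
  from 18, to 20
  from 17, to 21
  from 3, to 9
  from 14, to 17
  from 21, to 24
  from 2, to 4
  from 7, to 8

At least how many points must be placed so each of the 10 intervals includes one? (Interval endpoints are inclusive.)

5

Sort by right endpoint; whenever an interval is uncovered, place a point at its right end.
Sorted: [2,3] [2,4] [7,8] [3,9] [8,14] [13,16] [14,17] [18,20] [17,21] [21,24]
{[2,3],[2,4]} hit by 3; {[7,8],[3,9],[8,14]} hit by 8; {[13,16],[14,17]} hit by 16; {[18,20],[17,21]} hit by 20; {[21,24]} hit by 24.
Points: 3, 8, 16, 20, 24 (5 total).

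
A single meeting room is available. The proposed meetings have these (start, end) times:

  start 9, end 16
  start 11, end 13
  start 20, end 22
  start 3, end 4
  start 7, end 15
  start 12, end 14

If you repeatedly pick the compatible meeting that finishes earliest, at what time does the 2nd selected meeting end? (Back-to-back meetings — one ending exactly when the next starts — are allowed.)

13

Order by finish time; keep every interval that doesn't clash with the previous kept one.
Sorted by end: (3,4)  (11,13)  (12,14)  (7,15)  (9,16)  (20,22)
take (3,4); take (11,13); take (20,22).
Selected: (3,4) (11,13) (20,22)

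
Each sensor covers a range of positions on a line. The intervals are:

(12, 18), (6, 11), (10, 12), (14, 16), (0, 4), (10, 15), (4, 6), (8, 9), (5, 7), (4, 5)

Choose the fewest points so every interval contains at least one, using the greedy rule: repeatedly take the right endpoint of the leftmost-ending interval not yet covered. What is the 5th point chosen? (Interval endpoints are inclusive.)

By right end: [0,4]  [4,5]  [4,6]  [5,7]  [8,9]  [6,11]  [10,12]  [10,15]  [14,16]  [12,18]
[0,4] uncovered → point at 4; [5,7] uncovered → point at 7; [8,9] uncovered → point at 9; [10,12] uncovered → point at 12; [14,16] uncovered → point at 16.
Points: 4, 7, 9, 12, 16 (5 total).

16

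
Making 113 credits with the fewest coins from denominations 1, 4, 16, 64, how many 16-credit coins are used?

113 − 1×64→49 − 3×16→1 − 1×1→0
Count of 16: 3

3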